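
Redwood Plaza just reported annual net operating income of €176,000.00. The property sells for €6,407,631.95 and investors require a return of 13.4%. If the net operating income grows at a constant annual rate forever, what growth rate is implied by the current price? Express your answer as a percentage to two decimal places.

P = D₀(1+g)/(r−g) ⇒ P(r−g) = D₀(1+g) ⇒ g(P+D₀) = P·r − D₀
g = (P·r − D₀)/(P + D₀) = (€6,407,631.95×0.134 − €176,000.00) / (€6,407,631.95 + €176,000.00) = 0.103685

10.37%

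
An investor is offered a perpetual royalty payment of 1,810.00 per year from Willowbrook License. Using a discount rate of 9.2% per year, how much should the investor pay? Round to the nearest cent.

Level perpetuity: PV = C / r = 1,810.00 / 0.092 = 19,673.91

19673.91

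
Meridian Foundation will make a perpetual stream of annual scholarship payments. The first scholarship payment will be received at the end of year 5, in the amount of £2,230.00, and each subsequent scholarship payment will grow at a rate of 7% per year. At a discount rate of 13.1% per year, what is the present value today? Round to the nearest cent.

Value at end of year 4: C₁ / (r − g) = £2,230.00 / (0.131 − 0.07) = £36,557.3770
Discount to today: PV = £36,557.3770 / (1 + 0.131)^4 = £36,557.3770 / 1.636253 = £22,342.13

£22342.13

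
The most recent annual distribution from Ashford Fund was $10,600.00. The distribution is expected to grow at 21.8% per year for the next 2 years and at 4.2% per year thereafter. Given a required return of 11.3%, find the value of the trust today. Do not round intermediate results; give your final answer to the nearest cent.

$210597.18

D_1 = 12910.80000
D_2 = 15725.35440
Terminal value at year 2: TV = D_2×(1+g_2)/(r−g_2) = 16385.81928/0.071 = 230786.18711
P_0 = D_1/(1+r)^1 + D_2/(1+r)^2 + TV/(1+r)^2
    = 11600.00000 + 12694.33962 + 186302.84348 = 210597.18310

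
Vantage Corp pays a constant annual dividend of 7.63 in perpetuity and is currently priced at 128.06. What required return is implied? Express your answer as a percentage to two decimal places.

5.96%

P = C/r ⇒ r = C/P = 7.63/128.06 = 0.059581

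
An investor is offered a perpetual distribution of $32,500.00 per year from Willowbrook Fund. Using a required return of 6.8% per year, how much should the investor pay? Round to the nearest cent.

Level perpetuity: PV = C / r = $32,500.00 / 0.068 = $477,941.18

$477941.18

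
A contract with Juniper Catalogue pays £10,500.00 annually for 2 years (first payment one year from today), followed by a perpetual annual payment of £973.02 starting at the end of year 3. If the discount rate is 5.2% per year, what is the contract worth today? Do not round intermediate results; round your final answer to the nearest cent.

PV of 2-year annuity: £10,500.00 × [1 − (1+0.052)^−2] / 0.052 = 19468.62034
Perpetuity value at year 2: £973.02 / 0.052 = 18711.92308
PV of perpetuity: 18711.92308 / (1+0.052)^2 = 16907.79384
Total PV = 19468.62034 + 16907.79384 = 36376.41418

£36376.41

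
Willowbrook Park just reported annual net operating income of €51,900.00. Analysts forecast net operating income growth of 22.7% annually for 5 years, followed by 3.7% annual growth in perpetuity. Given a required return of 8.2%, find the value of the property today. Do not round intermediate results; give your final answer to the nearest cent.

€2627398.02

D_1 = 63681.30000
D_2 = 78136.95510
D_3 = 95874.04391
D_4 = 117637.45187
D_5 = 144341.15345
Terminal value at year 5: TV = D_5×(1+g_2)/(r−g_2) = 149681.77613/0.045 = 3326261.69173
P_0 = D_1/(1+r)^1 + D_2/(1+r)^2 + D_3/(1+r)^3 + D_4/(1+r)^4 + D_5/(1+r)^5 + TV/(1+r)^5
    = 58855.17560 + 66742.42187 + 75686.64661 + 85829.49667 + 97331.60112 + 2242952.67462 = 2627398.01648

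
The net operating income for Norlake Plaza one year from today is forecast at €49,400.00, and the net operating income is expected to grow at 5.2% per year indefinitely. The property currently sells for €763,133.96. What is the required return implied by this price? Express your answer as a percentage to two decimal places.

P = D₁/(r − g) ⇒ r = D₁/P + g = €49,400.0000/€763,133.96 + 0.052 = 0.064733 + 0.052 = 0.116733

11.67%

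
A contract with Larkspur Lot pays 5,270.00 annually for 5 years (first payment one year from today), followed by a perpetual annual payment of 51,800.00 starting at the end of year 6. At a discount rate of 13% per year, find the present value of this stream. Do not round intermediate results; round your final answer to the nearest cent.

PV of 5-year annuity: 5,270.00 × [1 − (1+0.13)^−5] / 0.13 = 18535.80875
Perpetuity value at year 5: 51,800.00 / 0.13 = 398461.53846
PV of perpetuity: 398461.53846 / (1+0.13)^5 = 216268.95911
Total PV = 18535.80875 + 216268.95911 = 234804.76786

234804.77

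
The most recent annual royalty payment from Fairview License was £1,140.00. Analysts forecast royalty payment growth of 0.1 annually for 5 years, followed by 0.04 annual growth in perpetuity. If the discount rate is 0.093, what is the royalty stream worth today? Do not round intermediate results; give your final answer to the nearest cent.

£28905.83

D_1 = 1254.00000
D_2 = 1379.40000
D_3 = 1517.34000
D_4 = 1669.07400
D_5 = 1835.98140
Terminal value at year 5: TV = D_5×(1+g_2)/(r−g_2) = 1909.42066/0.053 = 36026.80483
P_0 = D_1/(1+r)^1 + D_2/(1+r)^2 + D_3/(1+r)^3 + D_4/(1+r)^4 + D_5/(1+r)^5 + TV/(1+r)^5
    = 1147.30101 + 1154.64877 + 1162.04359 + 1169.48578 + 1176.97562 + 23095.37068 = 28905.82545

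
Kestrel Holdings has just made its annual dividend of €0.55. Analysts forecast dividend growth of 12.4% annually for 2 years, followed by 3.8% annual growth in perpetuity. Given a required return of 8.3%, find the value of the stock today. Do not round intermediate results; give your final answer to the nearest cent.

D_1 = 0.61820
D_2 = 0.69486
Terminal value at year 2: TV = D_2×(1+g_2)/(r−g_2) = 0.72126/0.045 = 16.02803
P_0 = D_1/(1+r)^1 + D_2/(1+r)^2 + TV/(1+r)^2
    = 0.57082 + 0.59243 + 13.66543 = 14.82868

€14.83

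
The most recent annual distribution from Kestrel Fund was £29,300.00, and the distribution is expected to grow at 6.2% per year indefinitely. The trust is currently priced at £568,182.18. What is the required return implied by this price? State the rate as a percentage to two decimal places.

11.68%

D₁ = £29,300.00 × 1.062 = £31,116.6000
P = D₁/(r − g) ⇒ r = D₁/P + g = £31,116.6000/£568,182.18 + 0.062 = 0.054765 + 0.062 = 0.116765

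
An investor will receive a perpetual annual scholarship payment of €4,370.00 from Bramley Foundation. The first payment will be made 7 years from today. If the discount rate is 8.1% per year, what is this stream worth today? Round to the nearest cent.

Value at end of year 6: C / r = €4,370.00 / 0.081 = €53,950.6173
Discount to today: PV = €53,950.6173 / (1 + 0.081)^6 = €53,950.6173 / 1.595711 = €33,809.77

€33809.77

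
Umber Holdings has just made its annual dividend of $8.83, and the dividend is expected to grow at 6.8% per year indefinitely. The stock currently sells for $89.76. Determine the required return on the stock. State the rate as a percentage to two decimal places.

17.31%

D₁ = $8.83 × 1.068 = $9.4304
P = D₁/(r − g) ⇒ r = D₁/P + g = $9.4304/$89.76 + 0.068 = 0.105063 + 0.068 = 0.173063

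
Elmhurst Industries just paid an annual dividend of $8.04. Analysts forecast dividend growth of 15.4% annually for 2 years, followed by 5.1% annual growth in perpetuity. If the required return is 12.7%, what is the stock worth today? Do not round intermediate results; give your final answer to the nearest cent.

D_1 = 9.27816
D_2 = 10.70700
Terminal value at year 2: TV = D_2×(1+g_2)/(r−g_2) = 11.25305/0.076 = 148.06649
P_0 = D_1/(1+r)^1 + D_2/(1+r)^2 + TV/(1+r)^2
    = 8.23262 + 8.42985 + 116.57595 = 133.23842

$133.24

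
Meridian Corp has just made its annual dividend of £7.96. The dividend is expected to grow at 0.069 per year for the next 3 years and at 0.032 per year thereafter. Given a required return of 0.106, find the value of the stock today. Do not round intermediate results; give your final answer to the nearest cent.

D_1 = 8.50924
D_2 = 9.09638
D_3 = 9.72403
Terminal value at year 3: TV = D_3×(1+g_2)/(r−g_2) = 10.03520/0.074 = 135.61076
P_0 = D_1/(1+r)^1 + D_2/(1+r)^2 + D_3/(1+r)^3 + TV/(1+r)^3
    = 7.69371 + 7.43632 + 7.18755 + 100.23717 = 122.55474

£122.55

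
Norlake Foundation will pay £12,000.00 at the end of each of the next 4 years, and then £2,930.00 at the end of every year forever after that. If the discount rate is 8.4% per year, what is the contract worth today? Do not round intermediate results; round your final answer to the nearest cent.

PV of 4-year annuity: £12,000.00 × [1 − (1+0.084)^−4] / 0.084 = 39394.19904
Perpetuity value at year 4: £2,930.00 / 0.084 = 34880.95238
PV of perpetuity: 34880.95238 / (1+0.084)^4 = 25262.20212
Total PV = 39394.19904 + 25262.20212 = 64656.40115

£64656.40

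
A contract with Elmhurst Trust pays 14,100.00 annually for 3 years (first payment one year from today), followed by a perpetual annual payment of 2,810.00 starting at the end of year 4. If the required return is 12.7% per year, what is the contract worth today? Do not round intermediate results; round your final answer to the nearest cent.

48919.78

PV of 3-year annuity: 14,100.00 × [1 − (1+0.127)^−3] / 0.127 = 33462.57852
Perpetuity value at year 3: 2,810.00 / 0.127 = 22125.98425
PV of perpetuity: 22125.98425 / (1+0.127)^3 = 15457.20087
Total PV = 33462.57852 + 15457.20087 = 48919.77939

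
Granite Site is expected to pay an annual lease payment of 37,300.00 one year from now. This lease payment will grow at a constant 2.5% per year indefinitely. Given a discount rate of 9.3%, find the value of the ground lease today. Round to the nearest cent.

548529.41

Growing perpetuity: P = D₁ / (r − g) = 37,300.0000 / (0.093 − 0.025) = 548,529.41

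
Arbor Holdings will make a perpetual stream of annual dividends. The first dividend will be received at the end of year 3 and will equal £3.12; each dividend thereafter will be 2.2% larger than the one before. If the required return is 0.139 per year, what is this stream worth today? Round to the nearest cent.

£20.56

Value at end of year 2: C₁ / (r − g) = £3.12 / (0.139 − 0.022) = £26.6667
Discount to today: PV = £26.6667 / (1 + 0.139)^2 = £26.6667 / 1.297321 = £20.56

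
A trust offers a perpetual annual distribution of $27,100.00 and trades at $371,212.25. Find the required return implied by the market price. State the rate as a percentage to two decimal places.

7.30%

P = C/r ⇒ r = C/P = $27,100.00/$371,212.25 = 0.073004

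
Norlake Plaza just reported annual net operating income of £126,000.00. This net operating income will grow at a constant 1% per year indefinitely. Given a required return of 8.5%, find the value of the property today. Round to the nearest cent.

D₁ = D₀ × (1 + g) = £126,000.00 × 1.01 = £127,260.0000
Growing perpetuity: P = D₁ / (r − g) = £127,260.0000 / (0.085 − 0.01) = £1,696,800.00

£1696800.00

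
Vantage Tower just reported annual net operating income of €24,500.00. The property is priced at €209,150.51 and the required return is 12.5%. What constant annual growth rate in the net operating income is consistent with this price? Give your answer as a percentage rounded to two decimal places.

0.70%

P = D₀(1+g)/(r−g) ⇒ P(r−g) = D₀(1+g) ⇒ g(P+D₀) = P·r − D₀
g = (P·r − D₀)/(P + D₀) = (€209,150.51×0.125 − €24,500.00) / (€209,150.51 + €24,500.00) = 0.007035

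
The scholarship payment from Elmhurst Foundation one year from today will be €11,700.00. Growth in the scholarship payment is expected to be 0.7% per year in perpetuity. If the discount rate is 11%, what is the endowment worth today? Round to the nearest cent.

Growing perpetuity: P = D₁ / (r − g) = €11,700.0000 / (0.11 − 0.007) = €113,592.23

€113592.23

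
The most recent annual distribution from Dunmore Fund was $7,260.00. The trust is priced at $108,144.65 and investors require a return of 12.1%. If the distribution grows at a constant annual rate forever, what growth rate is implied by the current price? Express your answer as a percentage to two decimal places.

P = D₀(1+g)/(r−g) ⇒ P(r−g) = D₀(1+g) ⇒ g(P+D₀) = P·r − D₀
g = (P·r − D₀)/(P + D₀) = ($108,144.65×0.121 − $7,260.00) / ($108,144.65 + $7,260.00) = 0.050479

5.05%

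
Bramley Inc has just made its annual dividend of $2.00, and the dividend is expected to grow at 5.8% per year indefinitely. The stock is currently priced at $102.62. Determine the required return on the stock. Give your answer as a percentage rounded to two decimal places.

7.86%

D₁ = $2.00 × 1.058 = $2.1160
P = D₁/(r − g) ⇒ r = D₁/P + g = $2.1160/$102.62 + 0.058 = 0.020620 + 0.058 = 0.078620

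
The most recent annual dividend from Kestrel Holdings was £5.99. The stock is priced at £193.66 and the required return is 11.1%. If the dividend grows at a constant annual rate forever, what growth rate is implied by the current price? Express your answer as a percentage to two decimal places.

7.77%

P = D₀(1+g)/(r−g) ⇒ P(r−g) = D₀(1+g) ⇒ g(P+D₀) = P·r − D₀
g = (P·r − D₀)/(P + D₀) = (£193.66×0.111 − £5.99) / (£193.66 + £5.99) = 0.077667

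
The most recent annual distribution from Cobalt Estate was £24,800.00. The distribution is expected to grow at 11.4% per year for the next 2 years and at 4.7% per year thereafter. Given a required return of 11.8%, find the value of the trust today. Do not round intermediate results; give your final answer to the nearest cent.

£412434.58

D_1 = 27627.20000
D_2 = 30776.70080
Terminal value at year 2: TV = D_2×(1+g_2)/(r−g_2) = 32223.20574/0.071 = 453847.96814
P_0 = D_1/(1+r)^1 + D_2/(1+r)^2 + TV/(1+r)^2
    = 24711.27013 + 24622.85771 + 363100.45102 = 412434.57885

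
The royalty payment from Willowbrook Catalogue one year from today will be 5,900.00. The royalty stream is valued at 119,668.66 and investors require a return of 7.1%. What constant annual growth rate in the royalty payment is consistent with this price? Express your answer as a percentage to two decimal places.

2.17%

P = D₁/(r−g) ⇒ g = r − D₁/P = 0.071 − 5,900.00/119,668.66 = 0.021697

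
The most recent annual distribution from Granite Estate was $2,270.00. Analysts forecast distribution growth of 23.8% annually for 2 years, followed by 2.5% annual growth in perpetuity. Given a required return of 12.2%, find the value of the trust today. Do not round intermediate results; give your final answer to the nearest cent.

D_1 = 2810.26000
D_2 = 3479.10188
Terminal value at year 2: TV = D_2×(1+g_2)/(r−g_2) = 3566.07943/0.097 = 36763.70543
P_0 = D_1/(1+r)^1 + D_2/(1+r)^2 + TV/(1+r)^2
    = 2504.68806 + 2763.63976 + 29203.40987 = 34471.73769

$34471.74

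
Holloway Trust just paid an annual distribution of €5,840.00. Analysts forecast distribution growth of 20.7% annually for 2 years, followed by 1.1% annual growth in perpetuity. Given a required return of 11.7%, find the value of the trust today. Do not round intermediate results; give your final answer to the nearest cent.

€78167.42

D_1 = 7048.88000
D_2 = 8507.99816
Terminal value at year 2: TV = D_2×(1+g_2)/(r−g_2) = 8601.58614/0.106 = 81147.03905
P_0 = D_1/(1+r)^1 + D_2/(1+r)^2 + TV/(1+r)^2
    = 6310.54611 + 6819.00551 + 65037.87326 = 78167.42487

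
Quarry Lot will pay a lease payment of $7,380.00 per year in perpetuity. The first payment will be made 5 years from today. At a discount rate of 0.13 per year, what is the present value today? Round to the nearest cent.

Value at end of year 4: C / r = $7,380.00 / 0.13 = $56,769.2308
Discount to today: PV = $56,769.2308 / (1 + 0.13)^4 = $56,769.2308 / 1.630474 = $34,817.63

$34817.63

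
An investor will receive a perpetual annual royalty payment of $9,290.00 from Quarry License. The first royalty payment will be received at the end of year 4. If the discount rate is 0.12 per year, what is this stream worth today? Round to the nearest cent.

Value at end of year 3: C / r = $9,290.00 / 0.12 = $77,416.6667
Discount to today: PV = $77,416.6667 / (1 + 0.12)^3 = $77,416.6667 / 1.404928 = $55,103.65

$55103.65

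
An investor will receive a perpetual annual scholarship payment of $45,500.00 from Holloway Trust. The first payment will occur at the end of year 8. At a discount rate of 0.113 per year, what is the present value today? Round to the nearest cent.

Value at end of year 7: C / r = $45,500.00 / 0.113 = $402,654.8673
Discount to today: PV = $402,654.8673 / (1 + 0.113)^7 = $402,654.8673 / 2.115759 = $190,312.28

$190312.28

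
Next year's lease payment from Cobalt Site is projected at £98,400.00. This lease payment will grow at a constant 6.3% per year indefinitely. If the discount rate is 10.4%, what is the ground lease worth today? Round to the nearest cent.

Growing perpetuity: P = D₁ / (r − g) = £98,400.0000 / (0.104 − 0.063) = £2,400,000.00

£2400000.00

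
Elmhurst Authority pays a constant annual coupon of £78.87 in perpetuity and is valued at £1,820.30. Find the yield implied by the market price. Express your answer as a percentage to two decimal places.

P = C/r ⇒ r = C/P = £78.87/£1,820.30 = 0.043328

4.33%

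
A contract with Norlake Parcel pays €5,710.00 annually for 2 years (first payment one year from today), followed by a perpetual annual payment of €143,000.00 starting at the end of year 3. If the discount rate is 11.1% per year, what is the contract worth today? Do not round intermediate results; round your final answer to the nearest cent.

PV of 2-year annuity: €5,710.00 × [1 − (1+0.111)^−2] / 0.111 = 9765.53911
Perpetuity value at year 2: €143,000.00 / 0.111 = 1288288.28829
PV of perpetuity: 1288288.28829 / (1+0.111)^2 = 1043722.24753
Total PV = 9765.53911 + 1043722.24753 = 1053487.78664

€1053487.79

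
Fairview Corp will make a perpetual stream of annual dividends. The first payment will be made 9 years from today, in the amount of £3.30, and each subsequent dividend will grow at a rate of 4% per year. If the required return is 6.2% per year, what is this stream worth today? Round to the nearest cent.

£92.70

Value at end of year 8: C₁ / (r − g) = £3.30 / (0.062 − 0.04) = £150.0000
Discount to today: PV = £150.0000 / (1 + 0.062)^8 = £150.0000 / 1.618066 = £92.70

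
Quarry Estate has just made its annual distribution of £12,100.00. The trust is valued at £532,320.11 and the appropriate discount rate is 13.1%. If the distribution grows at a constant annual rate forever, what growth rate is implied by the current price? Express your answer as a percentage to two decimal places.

10.59%

P = D₀(1+g)/(r−g) ⇒ P(r−g) = D₀(1+g) ⇒ g(P+D₀) = P·r − D₀
g = (P·r − D₀)/(P + D₀) = (£532,320.11×0.131 − £12,100.00) / (£532,320.11 + £12,100.00) = 0.105863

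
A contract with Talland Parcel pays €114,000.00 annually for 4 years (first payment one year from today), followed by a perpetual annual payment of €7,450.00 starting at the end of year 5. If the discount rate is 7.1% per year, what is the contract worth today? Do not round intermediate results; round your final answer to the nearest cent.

€465023.68

PV of 4-year annuity: €114,000.00 × [1 − (1+0.071)^−4] / 0.071 = 385271.96214
Perpetuity value at year 4: €7,450.00 / 0.071 = 104929.57746
PV of perpetuity: 104929.57746 / (1+0.071)^4 = 79751.71678
Total PV = 385271.96214 + 79751.71678 = 465023.67892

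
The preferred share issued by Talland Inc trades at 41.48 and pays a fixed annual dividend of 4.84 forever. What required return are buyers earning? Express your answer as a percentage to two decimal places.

P = C/r ⇒ r = C/P = 4.84/41.48 = 0.116683

11.67%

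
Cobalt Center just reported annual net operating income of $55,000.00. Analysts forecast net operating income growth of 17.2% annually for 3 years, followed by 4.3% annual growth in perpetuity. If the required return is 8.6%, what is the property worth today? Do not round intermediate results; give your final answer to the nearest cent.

$1869303.38

D_1 = 64460.00000
D_2 = 75547.12000
D_3 = 88541.22464
Terminal value at year 3: TV = D_3×(1+g_2)/(r−g_2) = 92348.49730/0.043 = 2147639.47208
P_0 = D_1/(1+r)^1 + D_2/(1+r)^2 + D_3/(1+r)^3 + TV/(1+r)^3
    = 59355.43278 + 64055.77092 + 69128.32736 + 1676763.84748 = 1869303.37854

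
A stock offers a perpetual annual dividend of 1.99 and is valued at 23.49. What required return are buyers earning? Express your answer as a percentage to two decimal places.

P = C/r ⇒ r = C/P = 1.99/23.49 = 0.084717

8.47%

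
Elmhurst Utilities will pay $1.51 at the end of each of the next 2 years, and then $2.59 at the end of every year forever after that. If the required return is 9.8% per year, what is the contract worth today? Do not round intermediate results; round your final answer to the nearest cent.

PV of 2-year annuity: $1.51 × [1 − (1+0.098)^−2] / 0.098 = 2.62771
Perpetuity value at year 2: $2.59 / 0.098 = 26.42857
PV of perpetuity: 26.42857 / (1+0.098)^2 = 21.92144
Total PV = 2.62771 + 21.92144 = 24.54915

$24.55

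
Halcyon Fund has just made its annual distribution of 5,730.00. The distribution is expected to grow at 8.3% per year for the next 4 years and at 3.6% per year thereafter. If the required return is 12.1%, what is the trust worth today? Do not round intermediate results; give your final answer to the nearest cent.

81882.03

D_1 = 6205.59000
D_2 = 6720.65397
D_3 = 7278.46825
D_4 = 7882.58111
Terminal value at year 4: TV = D_4×(1+g_2)/(r−g_2) = 8166.35403/0.085 = 96074.75335
P_0 = D_1/(1+r)^1 + D_2/(1+r)^2 + D_3/(1+r)^3 + D_4/(1+r)^4 + TV/(1+r)^4
    = 5535.76271 + 5348.10974 + 5166.81788 + 4991.67151 + 60839.66693 = 81882.02877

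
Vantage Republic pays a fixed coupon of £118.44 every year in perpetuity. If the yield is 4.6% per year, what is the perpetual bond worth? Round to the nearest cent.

£2574.78

Level perpetuity: PV = C / r = £118.44 / 0.046 = £2,574.78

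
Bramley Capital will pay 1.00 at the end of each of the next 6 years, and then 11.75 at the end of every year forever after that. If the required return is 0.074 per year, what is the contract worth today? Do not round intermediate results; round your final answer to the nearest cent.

108.17

PV of 6-year annuity: 1.00 × [1 − (1+0.074)^−6] / 0.074 = 4.70825
Perpetuity value at year 6: 11.75 / 0.074 = 158.78378
PV of perpetuity: 158.78378 / (1+0.074)^6 = 103.46190
Total PV = 4.70825 + 103.46190 = 108.17015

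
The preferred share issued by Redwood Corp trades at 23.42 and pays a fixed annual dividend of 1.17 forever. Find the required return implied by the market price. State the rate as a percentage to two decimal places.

P = C/r ⇒ r = C/P = 1.17/23.42 = 0.049957

5.00%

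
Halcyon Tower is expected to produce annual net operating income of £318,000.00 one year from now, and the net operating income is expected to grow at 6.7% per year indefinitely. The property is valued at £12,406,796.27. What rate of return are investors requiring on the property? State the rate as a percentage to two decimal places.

P = D₁/(r − g) ⇒ r = D₁/P + g = £318,000.0000/£12,406,796.27 + 0.067 = 0.025631 + 0.067 = 0.092631

9.26%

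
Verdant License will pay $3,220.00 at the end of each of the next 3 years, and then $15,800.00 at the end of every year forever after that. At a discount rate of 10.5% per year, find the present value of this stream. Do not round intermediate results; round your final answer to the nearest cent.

$119464.94

PV of 3-year annuity: $3,220.00 × [1 − (1+0.105)^−3] / 0.105 = 7937.69755
Perpetuity value at year 3: $15,800.00 / 0.105 = 150476.19048
PV of perpetuity: 150476.19048 / (1+0.105)^3 = 111527.23977
Total PV = 7937.69755 + 111527.23977 = 119464.93732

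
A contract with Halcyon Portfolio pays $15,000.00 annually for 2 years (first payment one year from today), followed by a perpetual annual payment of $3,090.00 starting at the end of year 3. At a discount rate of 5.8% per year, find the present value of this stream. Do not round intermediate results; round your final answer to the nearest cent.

PV of 2-year annuity: $15,000.00 × [1 − (1+0.058)^−2] / 0.058 = 27578.16046
Perpetuity value at year 2: $3,090.00 / 0.058 = 53275.86207
PV of perpetuity: 53275.86207 / (1+0.058)^2 = 47594.76102
Total PV = 27578.16046 + 47594.76102 = 75172.92147

$75172.92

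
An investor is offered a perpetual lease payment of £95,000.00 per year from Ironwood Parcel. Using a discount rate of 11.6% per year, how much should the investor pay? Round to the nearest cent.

Level perpetuity: PV = C / r = £95,000.00 / 0.116 = £818,965.52

£818965.52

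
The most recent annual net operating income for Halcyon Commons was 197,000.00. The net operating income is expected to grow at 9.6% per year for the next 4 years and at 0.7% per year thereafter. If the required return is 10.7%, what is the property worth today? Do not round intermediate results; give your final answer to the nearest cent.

D_1 = 215912.00000
D_2 = 236639.55200
D_3 = 259356.94899
D_4 = 284255.21610
Terminal value at year 4: TV = D_4×(1+g_2)/(r−g_2) = 286245.00261/0.1 = 2862450.02608
P_0 = D_1/(1+r)^1 + D_2/(1+r)^2 + D_3/(1+r)^3 + D_4/(1+r)^4 + TV/(1+r)^4
    = 195042.45709 + 193104.36583 + 191185.53292 + 189285.76702 + 1906107.67384 = 2674725.79670

2674725.80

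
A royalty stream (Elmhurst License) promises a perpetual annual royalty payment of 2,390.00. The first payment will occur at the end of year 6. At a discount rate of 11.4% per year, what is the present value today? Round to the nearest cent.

Value at end of year 5: C / r = 2,390.00 / 0.114 = 20,964.9123
Discount to today: PV = 20,964.9123 / (1 + 0.114)^5 = 20,964.9123 / 1.715639 = 12,219.88

12219.88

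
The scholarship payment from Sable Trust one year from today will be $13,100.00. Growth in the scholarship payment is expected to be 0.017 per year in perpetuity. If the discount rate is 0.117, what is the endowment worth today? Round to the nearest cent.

$131000.00

Growing perpetuity: P = D₁ / (r − g) = $13,100.0000 / (0.117 − 0.017) = $131,000.00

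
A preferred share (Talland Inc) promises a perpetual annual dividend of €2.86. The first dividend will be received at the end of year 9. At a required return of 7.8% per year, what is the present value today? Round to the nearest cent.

Value at end of year 8: C / r = €2.86 / 0.078 = €36.6667
Discount to today: PV = €36.6667 / (1 + 0.078)^8 = €36.6667 / 1.823686 = €20.11

€20.11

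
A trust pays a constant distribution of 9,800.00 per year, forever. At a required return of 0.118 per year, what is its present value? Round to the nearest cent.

Level perpetuity: PV = C / r = 9,800.00 / 0.118 = 83,050.85

83050.85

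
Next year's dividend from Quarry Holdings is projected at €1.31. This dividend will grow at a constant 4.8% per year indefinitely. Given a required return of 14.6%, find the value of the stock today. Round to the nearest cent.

Growing perpetuity: P = D₁ / (r − g) = €1.3100 / (0.146 − 0.048) = €13.37

€13.37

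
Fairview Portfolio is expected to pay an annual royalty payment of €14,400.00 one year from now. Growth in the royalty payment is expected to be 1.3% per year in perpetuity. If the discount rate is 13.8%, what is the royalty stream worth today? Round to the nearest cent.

Growing perpetuity: P = D₁ / (r − g) = €14,400.0000 / (0.138 − 0.013) = €115,200.00

€115200.00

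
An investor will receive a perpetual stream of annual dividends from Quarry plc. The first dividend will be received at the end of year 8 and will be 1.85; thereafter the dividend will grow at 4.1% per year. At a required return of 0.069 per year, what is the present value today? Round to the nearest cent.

41.42

Value at end of year 7: C₁ / (r − g) = 1.85 / (0.069 − 0.041) = 66.0714
Discount to today: PV = 66.0714 / (1 + 0.069)^7 = 66.0714 / 1.595306 = 41.42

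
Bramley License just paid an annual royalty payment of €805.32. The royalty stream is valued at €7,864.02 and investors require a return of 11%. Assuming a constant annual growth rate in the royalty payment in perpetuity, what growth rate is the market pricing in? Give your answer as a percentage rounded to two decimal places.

0.69%

P = D₀(1+g)/(r−g) ⇒ P(r−g) = D₀(1+g) ⇒ g(P+D₀) = P·r − D₀
g = (P·r − D₀)/(P + D₀) = (€7,864.02×0.11 − €805.32) / (€7,864.02 + €805.32) = 0.006889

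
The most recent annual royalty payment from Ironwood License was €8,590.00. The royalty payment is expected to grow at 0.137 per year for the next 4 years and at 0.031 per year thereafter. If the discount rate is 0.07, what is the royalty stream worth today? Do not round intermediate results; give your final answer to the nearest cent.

D_1 = 9766.83000
D_2 = 11104.88571
D_3 = 12626.25505
D_4 = 14356.05199
Terminal value at year 4: TV = D_4×(1+g_2)/(r−g_2) = 14801.08961/0.039 = 379515.11811
P_0 = D_1/(1+r)^1 + D_2/(1+r)^2 + D_3/(1+r)^3 + D_4/(1+r)^4 + TV/(1+r)^4
    = 9127.87850 + 9699.43725 + 10306.78519 + 10952.16333 + 289530.26651 = 329616.53078

€329616.53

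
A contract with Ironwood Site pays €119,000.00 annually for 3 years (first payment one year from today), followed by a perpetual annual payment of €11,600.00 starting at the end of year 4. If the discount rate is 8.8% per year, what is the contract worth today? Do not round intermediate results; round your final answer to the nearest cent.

€404651.19

PV of 3-year annuity: €119,000.00 × [1 − (1+0.088)^−3] / 0.088 = 302301.00427
Perpetuity value at year 3: €11,600.00 / 0.088 = 131818.18182
PV of perpetuity: 131818.18182 / (1+0.088)^3 = 102350.18476
Total PV = 302301.00427 + 102350.18476 = 404651.18903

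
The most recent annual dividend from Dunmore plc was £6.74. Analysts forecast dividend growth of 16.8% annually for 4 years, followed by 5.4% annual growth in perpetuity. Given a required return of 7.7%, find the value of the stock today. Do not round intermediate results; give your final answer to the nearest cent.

£460.41

D_1 = 7.87232
D_2 = 9.19487
D_3 = 10.73961
D_4 = 12.54386
Terminal value at year 4: TV = D_4×(1+g_2)/(r−g_2) = 13.22123/0.023 = 574.83611
P_0 = D_1/(1+r)^1 + D_2/(1+r)^2 + D_3/(1+r)^3 + D_4/(1+r)^4 + TV/(1+r)^4
    = 7.30949 + 7.92710 + 8.59689 + 9.32327 + 427.24917 = 460.40592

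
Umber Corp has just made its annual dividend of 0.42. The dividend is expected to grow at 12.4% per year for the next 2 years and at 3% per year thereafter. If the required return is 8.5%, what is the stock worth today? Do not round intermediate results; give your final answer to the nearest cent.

D_1 = 0.47208
D_2 = 0.53062
Terminal value at year 2: TV = D_2×(1+g_2)/(r−g_2) = 0.54654/0.055 = 9.93703
P_0 = D_1/(1+r)^1 + D_2/(1+r)^2 + TV/(1+r)^2
    = 0.43510 + 0.45074 + 8.44106 = 9.32689

9.33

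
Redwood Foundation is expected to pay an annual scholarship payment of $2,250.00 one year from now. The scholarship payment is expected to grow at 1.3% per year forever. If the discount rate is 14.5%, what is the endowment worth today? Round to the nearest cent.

Growing perpetuity: P = D₁ / (r − g) = $2,250.0000 / (0.145 − 0.013) = $17,045.45

$17045.45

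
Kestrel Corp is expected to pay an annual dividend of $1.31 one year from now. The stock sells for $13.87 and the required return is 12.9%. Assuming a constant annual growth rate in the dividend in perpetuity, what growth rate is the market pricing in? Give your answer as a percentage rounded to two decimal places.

P = D₁/(r−g) ⇒ g = r − D₁/P = 0.129 − $1.31/$13.87 = 0.034552

3.46%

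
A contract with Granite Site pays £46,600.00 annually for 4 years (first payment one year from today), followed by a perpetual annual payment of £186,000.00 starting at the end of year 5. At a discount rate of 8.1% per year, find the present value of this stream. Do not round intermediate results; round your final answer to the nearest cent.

PV of 4-year annuity: £46,600.00 × [1 − (1+0.081)^−4] / 0.081 = 154002.17841
Perpetuity value at year 4: £186,000.00 / 0.081 = 2296296.29630
PV of perpetuity: 2296296.29630 / (1+0.081)^4 = 1681609.48975
Total PV = 154002.17841 + 1681609.48975 = 1835611.66817

£1835611.67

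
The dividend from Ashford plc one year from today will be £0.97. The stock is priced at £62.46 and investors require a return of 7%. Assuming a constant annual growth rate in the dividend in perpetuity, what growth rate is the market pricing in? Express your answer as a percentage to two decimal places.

5.45%

P = D₁/(r−g) ⇒ g = r − D₁/P = 0.07 − £0.97/£62.46 = 0.054470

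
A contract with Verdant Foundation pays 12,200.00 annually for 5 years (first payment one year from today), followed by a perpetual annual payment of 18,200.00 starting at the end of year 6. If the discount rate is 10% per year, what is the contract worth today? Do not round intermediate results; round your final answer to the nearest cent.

159255.28

PV of 5-year annuity: 12,200.00 × [1 − (1+0.1)^−5] / 0.1 = 46247.59859
Perpetuity value at year 5: 18,200.00 / 0.1 = 182000.00000
PV of perpetuity: 182000.00000 / (1+0.1)^5 = 113007.68080
Total PV = 46247.59859 + 113007.68080 = 159255.27938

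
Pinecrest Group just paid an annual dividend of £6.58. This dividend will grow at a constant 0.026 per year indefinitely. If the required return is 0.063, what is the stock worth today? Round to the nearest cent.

£182.46

D₁ = D₀ × (1 + g) = £6.58 × 1.026 = £6.7511
Growing perpetuity: P = D₁ / (r − g) = £6.7511 / (0.063 − 0.026) = £182.46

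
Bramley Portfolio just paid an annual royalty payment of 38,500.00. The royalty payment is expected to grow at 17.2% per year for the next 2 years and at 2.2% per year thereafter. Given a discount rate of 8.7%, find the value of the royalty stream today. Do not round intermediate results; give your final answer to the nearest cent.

D_1 = 45122.00000
D_2 = 52882.98400
Terminal value at year 2: TV = D_2×(1+g_2)/(r−g_2) = 54046.40965/0.065 = 831483.22535
P_0 = D_1/(1+r)^1 + D_2/(1+r)^2 + TV/(1+r)^2
    = 41510.57958 + 44756.57706 + 703711.10393 = 789978.26056

789978.26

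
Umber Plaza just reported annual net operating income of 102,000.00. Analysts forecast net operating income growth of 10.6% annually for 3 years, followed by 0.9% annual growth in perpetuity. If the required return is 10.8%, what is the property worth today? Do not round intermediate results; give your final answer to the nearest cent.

1338853.08

D_1 = 112812.00000
D_2 = 124770.07200
D_3 = 137995.69963
Terminal value at year 3: TV = D_3×(1+g_2)/(r−g_2) = 139237.66093/0.099 = 1406441.01948
P_0 = D_1/(1+r)^1 + D_2/(1+r)^2 + D_3/(1+r)^3 + TV/(1+r)^3
    = 101815.88448 + 101632.10129 + 101448.64985 + 1033956.44135 = 1338853.07696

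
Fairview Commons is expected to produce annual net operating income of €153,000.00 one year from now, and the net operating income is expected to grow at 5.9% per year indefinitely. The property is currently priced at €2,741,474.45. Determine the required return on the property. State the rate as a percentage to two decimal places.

P = D₁/(r − g) ⇒ r = D₁/P + g = €153,000.0000/€2,741,474.45 + 0.059 = 0.055809 + 0.059 = 0.114809

11.48%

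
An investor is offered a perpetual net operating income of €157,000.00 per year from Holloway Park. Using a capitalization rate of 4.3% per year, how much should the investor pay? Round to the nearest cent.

Level perpetuity: PV = C / r = €157,000.00 / 0.043 = €3,651,162.79

€3651162.79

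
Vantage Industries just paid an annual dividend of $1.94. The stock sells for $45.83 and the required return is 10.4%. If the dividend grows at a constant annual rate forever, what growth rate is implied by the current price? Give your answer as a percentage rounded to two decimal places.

5.92%

P = D₀(1+g)/(r−g) ⇒ P(r−g) = D₀(1+g) ⇒ g(P+D₀) = P·r − D₀
g = (P·r − D₀)/(P + D₀) = ($45.83×0.104 − $1.94) / ($45.83 + $1.94) = 0.059165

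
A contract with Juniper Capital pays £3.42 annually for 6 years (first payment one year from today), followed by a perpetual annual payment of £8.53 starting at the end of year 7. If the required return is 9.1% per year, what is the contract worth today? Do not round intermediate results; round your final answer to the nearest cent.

PV of 6-year annuity: £3.42 × [1 − (1+0.091)^−6] / 0.091 = 15.29621
Perpetuity value at year 6: £8.53 / 0.091 = 93.73626
PV of perpetuity: 93.73626 / (1+0.091)^6 = 55.58520
Total PV = 15.29621 + 55.58520 = 70.88140

£70.88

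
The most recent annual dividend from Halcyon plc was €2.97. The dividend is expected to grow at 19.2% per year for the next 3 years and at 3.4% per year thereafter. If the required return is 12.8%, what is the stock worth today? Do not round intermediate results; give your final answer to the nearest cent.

D_1 = 3.54024
D_2 = 4.21997
D_3 = 5.03020
Terminal value at year 3: TV = D_3×(1+g_2)/(r−g_2) = 5.20123/0.094 = 55.33220
P_0 = D_1/(1+r)^1 + D_2/(1+r)^2 + D_3/(1+r)^3 + TV/(1+r)^3
    = 3.13851 + 3.31658 + 3.50476 + 38.55233 = 48.51218

€48.51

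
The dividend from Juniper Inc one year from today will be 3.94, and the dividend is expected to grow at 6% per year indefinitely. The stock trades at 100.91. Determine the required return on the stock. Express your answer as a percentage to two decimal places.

9.90%

P = D₁/(r − g) ⇒ r = D₁/P + g = 3.9400/100.91 + 0.06 = 0.039045 + 0.06 = 0.099045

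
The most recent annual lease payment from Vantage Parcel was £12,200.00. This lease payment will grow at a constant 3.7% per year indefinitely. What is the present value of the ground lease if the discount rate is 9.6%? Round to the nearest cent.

£214430.51

D₁ = D₀ × (1 + g) = £12,200.00 × 1.037 = £12,651.4000
Growing perpetuity: P = D₁ / (r − g) = £12,651.4000 / (0.096 − 0.037) = £214,430.51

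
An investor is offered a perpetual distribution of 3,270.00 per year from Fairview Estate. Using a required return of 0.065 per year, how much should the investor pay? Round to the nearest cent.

50307.69

Level perpetuity: PV = C / r = 3,270.00 / 0.065 = 50,307.69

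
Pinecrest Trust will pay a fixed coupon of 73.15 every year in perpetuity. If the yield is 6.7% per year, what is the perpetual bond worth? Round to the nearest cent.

Level perpetuity: PV = C / r = 73.15 / 0.067 = 1,091.79

1091.79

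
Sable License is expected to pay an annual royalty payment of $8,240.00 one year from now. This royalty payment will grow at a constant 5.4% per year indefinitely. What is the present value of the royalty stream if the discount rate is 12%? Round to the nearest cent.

$124848.48

Growing perpetuity: P = D₁ / (r − g) = $8,240.0000 / (0.12 − 0.054) = $124,848.48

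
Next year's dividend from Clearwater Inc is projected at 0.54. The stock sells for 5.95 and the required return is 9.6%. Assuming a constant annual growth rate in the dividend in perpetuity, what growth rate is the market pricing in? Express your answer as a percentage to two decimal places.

P = D₁/(r−g) ⇒ g = r − D₁/P = 0.096 − 0.54/5.95 = 0.005244

0.52%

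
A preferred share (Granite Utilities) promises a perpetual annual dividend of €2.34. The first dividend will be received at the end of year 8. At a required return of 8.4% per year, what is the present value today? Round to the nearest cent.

Value at end of year 7: C / r = €2.34 / 0.084 = €27.8571
Discount to today: PV = €27.8571 / (1 + 0.084)^7 = €27.8571 / 1.758754 = €15.84

€15.84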